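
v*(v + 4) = v^2 + 4*v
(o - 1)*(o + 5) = o^2 + 4*o - 5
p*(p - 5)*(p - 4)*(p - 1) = p^4 - 10*p^3 + 29*p^2 - 20*p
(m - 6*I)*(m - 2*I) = m^2 - 8*I*m - 12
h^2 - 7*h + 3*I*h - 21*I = (h - 7)*(h + 3*I)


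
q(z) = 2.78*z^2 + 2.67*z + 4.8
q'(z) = 5.56*z + 2.67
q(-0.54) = 4.17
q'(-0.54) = -0.33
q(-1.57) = 7.46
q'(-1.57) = -6.06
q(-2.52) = 15.73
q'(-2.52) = -11.34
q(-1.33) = 6.17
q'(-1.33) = -4.72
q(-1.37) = 6.36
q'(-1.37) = -4.95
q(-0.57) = 4.18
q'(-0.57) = -0.50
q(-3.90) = 36.67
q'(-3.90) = -19.01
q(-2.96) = 21.25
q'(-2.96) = -13.79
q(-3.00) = 21.81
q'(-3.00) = -14.01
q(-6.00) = 88.86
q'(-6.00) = -30.69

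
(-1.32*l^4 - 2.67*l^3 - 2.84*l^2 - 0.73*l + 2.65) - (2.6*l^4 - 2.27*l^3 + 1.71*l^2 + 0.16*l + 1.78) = -3.92*l^4 - 0.4*l^3 - 4.55*l^2 - 0.89*l + 0.87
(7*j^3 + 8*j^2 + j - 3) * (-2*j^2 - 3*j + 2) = -14*j^5 - 37*j^4 - 12*j^3 + 19*j^2 + 11*j - 6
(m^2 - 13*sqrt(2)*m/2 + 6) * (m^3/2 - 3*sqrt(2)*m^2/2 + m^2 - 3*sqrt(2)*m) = m^5/2 - 19*sqrt(2)*m^4/4 + m^4 - 19*sqrt(2)*m^3/2 + 45*m^3/2 - 9*sqrt(2)*m^2 + 45*m^2 - 18*sqrt(2)*m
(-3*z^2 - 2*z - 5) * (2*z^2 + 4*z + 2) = -6*z^4 - 16*z^3 - 24*z^2 - 24*z - 10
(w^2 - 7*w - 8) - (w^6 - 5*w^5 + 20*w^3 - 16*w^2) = -w^6 + 5*w^5 - 20*w^3 + 17*w^2 - 7*w - 8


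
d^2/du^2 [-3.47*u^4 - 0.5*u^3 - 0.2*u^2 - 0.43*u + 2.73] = -41.64*u^2 - 3.0*u - 0.4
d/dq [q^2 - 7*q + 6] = 2*q - 7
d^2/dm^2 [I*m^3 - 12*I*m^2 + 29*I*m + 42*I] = 6*I*(m - 4)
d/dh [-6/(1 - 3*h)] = -18/(3*h - 1)^2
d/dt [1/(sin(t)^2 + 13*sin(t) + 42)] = -(2*sin(t) + 13)*cos(t)/(sin(t)^2 + 13*sin(t) + 42)^2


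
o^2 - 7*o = o*(o - 7)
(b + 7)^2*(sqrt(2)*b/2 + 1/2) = sqrt(2)*b^3/2 + b^2/2 + 7*sqrt(2)*b^2 + 7*b + 49*sqrt(2)*b/2 + 49/2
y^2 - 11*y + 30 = (y - 6)*(y - 5)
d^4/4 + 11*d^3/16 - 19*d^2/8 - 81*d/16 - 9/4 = (d/4 + 1)*(d - 3)*(d + 3/4)*(d + 1)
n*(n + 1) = n^2 + n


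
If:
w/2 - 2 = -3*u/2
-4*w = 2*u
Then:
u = 8/5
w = -4/5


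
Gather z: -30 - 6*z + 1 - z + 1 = -7*z - 28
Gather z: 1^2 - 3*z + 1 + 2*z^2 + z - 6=2*z^2 - 2*z - 4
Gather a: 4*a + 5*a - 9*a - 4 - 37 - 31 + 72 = 0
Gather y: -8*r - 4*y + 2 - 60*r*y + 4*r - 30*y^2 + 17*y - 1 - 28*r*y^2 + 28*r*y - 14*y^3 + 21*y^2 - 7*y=-4*r - 14*y^3 + y^2*(-28*r - 9) + y*(6 - 32*r) + 1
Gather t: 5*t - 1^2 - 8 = 5*t - 9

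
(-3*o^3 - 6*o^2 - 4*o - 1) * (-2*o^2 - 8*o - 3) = 6*o^5 + 36*o^4 + 65*o^3 + 52*o^2 + 20*o + 3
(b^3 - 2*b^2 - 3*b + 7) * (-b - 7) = -b^4 - 5*b^3 + 17*b^2 + 14*b - 49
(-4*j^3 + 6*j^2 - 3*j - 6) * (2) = -8*j^3 + 12*j^2 - 6*j - 12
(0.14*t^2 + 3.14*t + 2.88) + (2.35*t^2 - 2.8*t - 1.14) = 2.49*t^2 + 0.34*t + 1.74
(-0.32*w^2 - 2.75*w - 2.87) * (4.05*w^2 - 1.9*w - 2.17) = -1.296*w^4 - 10.5295*w^3 - 5.7041*w^2 + 11.4205*w + 6.2279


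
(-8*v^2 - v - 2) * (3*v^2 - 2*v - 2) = -24*v^4 + 13*v^3 + 12*v^2 + 6*v + 4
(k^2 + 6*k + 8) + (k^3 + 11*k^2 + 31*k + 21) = k^3 + 12*k^2 + 37*k + 29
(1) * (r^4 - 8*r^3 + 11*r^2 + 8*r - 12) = r^4 - 8*r^3 + 11*r^2 + 8*r - 12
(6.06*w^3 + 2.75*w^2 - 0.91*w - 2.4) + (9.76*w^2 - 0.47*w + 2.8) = 6.06*w^3 + 12.51*w^2 - 1.38*w + 0.4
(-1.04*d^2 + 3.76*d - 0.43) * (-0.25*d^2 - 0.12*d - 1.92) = 0.26*d^4 - 0.8152*d^3 + 1.6531*d^2 - 7.1676*d + 0.8256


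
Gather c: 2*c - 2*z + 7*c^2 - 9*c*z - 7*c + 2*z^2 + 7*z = 7*c^2 + c*(-9*z - 5) + 2*z^2 + 5*z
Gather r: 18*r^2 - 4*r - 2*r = 18*r^2 - 6*r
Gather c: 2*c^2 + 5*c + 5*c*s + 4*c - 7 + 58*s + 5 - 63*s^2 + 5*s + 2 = 2*c^2 + c*(5*s + 9) - 63*s^2 + 63*s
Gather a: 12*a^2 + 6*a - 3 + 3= 12*a^2 + 6*a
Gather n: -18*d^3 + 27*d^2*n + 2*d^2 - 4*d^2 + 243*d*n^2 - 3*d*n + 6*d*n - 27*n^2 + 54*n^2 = -18*d^3 - 2*d^2 + n^2*(243*d + 27) + n*(27*d^2 + 3*d)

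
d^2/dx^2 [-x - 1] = 0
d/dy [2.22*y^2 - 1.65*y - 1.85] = 4.44*y - 1.65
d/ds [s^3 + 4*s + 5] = 3*s^2 + 4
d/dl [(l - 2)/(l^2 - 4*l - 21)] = (l^2 - 4*l - 2*(l - 2)^2 - 21)/(-l^2 + 4*l + 21)^2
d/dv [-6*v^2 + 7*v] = 7 - 12*v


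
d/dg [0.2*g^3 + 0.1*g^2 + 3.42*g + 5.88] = 0.6*g^2 + 0.2*g + 3.42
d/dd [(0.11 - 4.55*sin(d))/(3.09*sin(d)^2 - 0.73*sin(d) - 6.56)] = (14.0595*sin(d)^2 - 0.6798*sin(d) + 29.9283)*cos(d)/(9.5481*sin(d)^4 - 4.5114*sin(d)^3 - 40.0079*sin(d)^2 + 9.5776*sin(d) + 43.0336)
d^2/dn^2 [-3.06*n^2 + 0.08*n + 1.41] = -6.12000000000000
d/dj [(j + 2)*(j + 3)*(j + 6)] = 3*j^2 + 22*j + 36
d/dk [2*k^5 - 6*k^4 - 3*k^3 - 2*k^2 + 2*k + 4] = 10*k^4 - 24*k^3 - 9*k^2 - 4*k + 2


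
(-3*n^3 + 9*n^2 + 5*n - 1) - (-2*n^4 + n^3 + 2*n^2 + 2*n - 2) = 2*n^4 - 4*n^3 + 7*n^2 + 3*n + 1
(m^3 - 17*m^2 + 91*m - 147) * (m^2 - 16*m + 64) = m^5 - 33*m^4 + 427*m^3 - 2691*m^2 + 8176*m - 9408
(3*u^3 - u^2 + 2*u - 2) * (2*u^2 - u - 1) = 6*u^5 - 5*u^4 + 2*u^3 - 5*u^2 + 2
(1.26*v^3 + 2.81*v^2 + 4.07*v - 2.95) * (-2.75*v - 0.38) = -3.465*v^4 - 8.2063*v^3 - 12.2603*v^2 + 6.5659*v + 1.121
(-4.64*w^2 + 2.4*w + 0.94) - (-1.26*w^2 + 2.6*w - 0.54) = -3.38*w^2 - 0.2*w + 1.48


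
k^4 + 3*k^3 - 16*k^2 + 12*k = k*(k - 2)*(k - 1)*(k + 6)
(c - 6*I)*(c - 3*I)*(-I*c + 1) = -I*c^3 - 8*c^2 + 9*I*c - 18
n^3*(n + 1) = n^4 + n^3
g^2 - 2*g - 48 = (g - 8)*(g + 6)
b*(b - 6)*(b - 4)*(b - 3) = b^4 - 13*b^3 + 54*b^2 - 72*b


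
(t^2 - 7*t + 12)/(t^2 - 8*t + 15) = (t - 4)/(t - 5)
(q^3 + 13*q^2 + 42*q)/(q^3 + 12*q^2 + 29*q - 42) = q/(q - 1)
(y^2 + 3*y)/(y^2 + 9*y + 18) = y/(y + 6)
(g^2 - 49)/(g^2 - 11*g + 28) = (g + 7)/(g - 4)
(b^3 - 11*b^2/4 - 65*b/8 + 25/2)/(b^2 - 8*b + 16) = (8*b^2 + 10*b - 25)/(8*(b - 4))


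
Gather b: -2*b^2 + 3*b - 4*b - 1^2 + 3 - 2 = -2*b^2 - b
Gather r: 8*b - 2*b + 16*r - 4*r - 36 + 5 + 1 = 6*b + 12*r - 30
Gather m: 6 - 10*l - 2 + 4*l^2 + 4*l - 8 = 4*l^2 - 6*l - 4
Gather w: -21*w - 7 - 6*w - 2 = -27*w - 9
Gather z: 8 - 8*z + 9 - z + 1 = 18 - 9*z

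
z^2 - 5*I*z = z*(z - 5*I)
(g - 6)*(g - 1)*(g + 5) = g^3 - 2*g^2 - 29*g + 30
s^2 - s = s*(s - 1)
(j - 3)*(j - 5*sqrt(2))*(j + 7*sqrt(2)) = j^3 - 3*j^2 + 2*sqrt(2)*j^2 - 70*j - 6*sqrt(2)*j + 210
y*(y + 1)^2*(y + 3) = y^4 + 5*y^3 + 7*y^2 + 3*y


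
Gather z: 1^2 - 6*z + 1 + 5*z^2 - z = 5*z^2 - 7*z + 2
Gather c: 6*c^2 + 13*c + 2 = 6*c^2 + 13*c + 2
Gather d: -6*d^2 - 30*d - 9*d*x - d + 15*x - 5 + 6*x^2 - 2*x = -6*d^2 + d*(-9*x - 31) + 6*x^2 + 13*x - 5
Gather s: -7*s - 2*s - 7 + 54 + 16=63 - 9*s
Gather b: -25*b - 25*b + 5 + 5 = 10 - 50*b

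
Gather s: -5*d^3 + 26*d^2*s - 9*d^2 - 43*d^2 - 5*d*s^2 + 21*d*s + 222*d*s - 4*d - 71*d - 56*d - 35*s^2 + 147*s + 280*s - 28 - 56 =-5*d^3 - 52*d^2 - 131*d + s^2*(-5*d - 35) + s*(26*d^2 + 243*d + 427) - 84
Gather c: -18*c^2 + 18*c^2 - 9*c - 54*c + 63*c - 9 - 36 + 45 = 0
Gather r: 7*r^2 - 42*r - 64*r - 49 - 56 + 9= 7*r^2 - 106*r - 96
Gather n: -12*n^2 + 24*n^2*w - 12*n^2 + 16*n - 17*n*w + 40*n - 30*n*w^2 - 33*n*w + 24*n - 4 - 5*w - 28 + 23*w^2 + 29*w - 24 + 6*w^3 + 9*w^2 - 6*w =n^2*(24*w - 24) + n*(-30*w^2 - 50*w + 80) + 6*w^3 + 32*w^2 + 18*w - 56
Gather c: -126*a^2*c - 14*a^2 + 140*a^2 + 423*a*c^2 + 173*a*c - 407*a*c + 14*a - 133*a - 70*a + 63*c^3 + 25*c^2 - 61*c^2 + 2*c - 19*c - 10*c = 126*a^2 - 189*a + 63*c^3 + c^2*(423*a - 36) + c*(-126*a^2 - 234*a - 27)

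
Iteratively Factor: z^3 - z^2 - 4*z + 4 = (z + 2)*(z^2 - 3*z + 2) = (z - 2)*(z + 2)*(z - 1)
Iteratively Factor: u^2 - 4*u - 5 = (u + 1)*(u - 5)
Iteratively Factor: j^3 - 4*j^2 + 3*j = (j - 3)*(j^2 - j) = j*(j - 3)*(j - 1)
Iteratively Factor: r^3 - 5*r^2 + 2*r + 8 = (r - 2)*(r^2 - 3*r - 4) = (r - 4)*(r - 2)*(r + 1)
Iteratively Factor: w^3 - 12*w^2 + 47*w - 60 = (w - 3)*(w^2 - 9*w + 20) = (w - 4)*(w - 3)*(w - 5)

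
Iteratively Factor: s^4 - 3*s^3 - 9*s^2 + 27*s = (s - 3)*(s^3 - 9*s) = s*(s - 3)*(s^2 - 9) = s*(s - 3)^2*(s + 3)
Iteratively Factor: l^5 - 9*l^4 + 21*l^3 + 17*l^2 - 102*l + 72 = (l - 3)*(l^4 - 6*l^3 + 3*l^2 + 26*l - 24) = (l - 3)*(l - 1)*(l^3 - 5*l^2 - 2*l + 24) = (l - 3)^2*(l - 1)*(l^2 - 2*l - 8) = (l - 3)^2*(l - 1)*(l + 2)*(l - 4)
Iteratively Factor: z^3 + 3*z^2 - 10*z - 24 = (z - 3)*(z^2 + 6*z + 8) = (z - 3)*(z + 2)*(z + 4)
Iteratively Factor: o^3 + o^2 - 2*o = (o)*(o^2 + o - 2) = o*(o + 2)*(o - 1)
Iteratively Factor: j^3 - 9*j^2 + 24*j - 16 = (j - 1)*(j^2 - 8*j + 16) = (j - 4)*(j - 1)*(j - 4)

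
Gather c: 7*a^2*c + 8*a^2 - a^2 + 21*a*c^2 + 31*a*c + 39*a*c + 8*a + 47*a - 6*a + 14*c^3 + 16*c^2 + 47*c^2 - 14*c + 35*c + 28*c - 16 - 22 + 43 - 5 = 7*a^2 + 49*a + 14*c^3 + c^2*(21*a + 63) + c*(7*a^2 + 70*a + 49)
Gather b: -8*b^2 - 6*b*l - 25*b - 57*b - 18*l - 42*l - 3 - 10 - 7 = -8*b^2 + b*(-6*l - 82) - 60*l - 20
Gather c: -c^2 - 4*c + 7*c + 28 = -c^2 + 3*c + 28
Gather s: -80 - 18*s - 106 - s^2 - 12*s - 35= -s^2 - 30*s - 221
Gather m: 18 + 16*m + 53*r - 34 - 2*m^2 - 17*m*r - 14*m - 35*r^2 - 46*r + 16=-2*m^2 + m*(2 - 17*r) - 35*r^2 + 7*r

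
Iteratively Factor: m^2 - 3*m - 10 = (m - 5)*(m + 2)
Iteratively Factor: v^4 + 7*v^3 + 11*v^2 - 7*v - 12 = (v + 3)*(v^3 + 4*v^2 - v - 4) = (v + 1)*(v + 3)*(v^2 + 3*v - 4) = (v - 1)*(v + 1)*(v + 3)*(v + 4)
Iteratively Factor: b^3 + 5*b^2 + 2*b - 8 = (b + 4)*(b^2 + b - 2) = (b + 2)*(b + 4)*(b - 1)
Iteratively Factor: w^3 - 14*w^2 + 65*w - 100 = (w - 5)*(w^2 - 9*w + 20) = (w - 5)*(w - 4)*(w - 5)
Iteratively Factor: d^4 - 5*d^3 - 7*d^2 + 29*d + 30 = (d - 3)*(d^3 - 2*d^2 - 13*d - 10) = (d - 5)*(d - 3)*(d^2 + 3*d + 2) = (d - 5)*(d - 3)*(d + 1)*(d + 2)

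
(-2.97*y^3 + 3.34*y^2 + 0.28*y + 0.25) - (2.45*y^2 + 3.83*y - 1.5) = -2.97*y^3 + 0.89*y^2 - 3.55*y + 1.75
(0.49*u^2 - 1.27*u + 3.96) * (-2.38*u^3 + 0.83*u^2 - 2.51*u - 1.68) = -1.1662*u^5 + 3.4293*u^4 - 11.7088*u^3 + 5.6513*u^2 - 7.806*u - 6.6528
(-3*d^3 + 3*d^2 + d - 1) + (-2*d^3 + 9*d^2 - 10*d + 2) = -5*d^3 + 12*d^2 - 9*d + 1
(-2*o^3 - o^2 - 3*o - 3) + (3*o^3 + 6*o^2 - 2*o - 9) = o^3 + 5*o^2 - 5*o - 12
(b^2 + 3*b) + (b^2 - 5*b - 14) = 2*b^2 - 2*b - 14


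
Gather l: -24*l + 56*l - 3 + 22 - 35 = 32*l - 16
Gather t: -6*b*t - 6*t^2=-6*b*t - 6*t^2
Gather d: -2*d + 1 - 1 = -2*d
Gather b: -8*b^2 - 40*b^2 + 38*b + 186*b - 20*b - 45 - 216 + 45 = -48*b^2 + 204*b - 216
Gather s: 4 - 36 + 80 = 48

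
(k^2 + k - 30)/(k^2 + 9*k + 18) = (k - 5)/(k + 3)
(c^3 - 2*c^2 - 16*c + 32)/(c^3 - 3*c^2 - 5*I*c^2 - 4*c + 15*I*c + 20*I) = (c^2 + 2*c - 8)/(c^2 + c*(1 - 5*I) - 5*I)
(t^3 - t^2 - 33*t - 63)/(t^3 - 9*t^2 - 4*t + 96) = (t^2 - 4*t - 21)/(t^2 - 12*t + 32)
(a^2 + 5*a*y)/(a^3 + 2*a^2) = (a + 5*y)/(a*(a + 2))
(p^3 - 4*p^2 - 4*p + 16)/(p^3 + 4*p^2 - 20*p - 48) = (p - 2)/(p + 6)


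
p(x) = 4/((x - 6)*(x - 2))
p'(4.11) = -0.06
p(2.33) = -3.30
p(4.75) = -1.16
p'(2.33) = 9.11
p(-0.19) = 0.30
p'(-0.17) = 0.19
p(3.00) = -1.33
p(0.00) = 0.33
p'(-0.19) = 0.18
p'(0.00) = 0.22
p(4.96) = -1.30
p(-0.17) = 0.30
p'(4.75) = -0.51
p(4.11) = -1.00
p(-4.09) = 0.07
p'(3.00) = 0.89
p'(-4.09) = 0.02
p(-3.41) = 0.08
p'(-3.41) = 0.02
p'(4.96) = -0.81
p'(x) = -4/((x - 6)*(x - 2)^2) - 4/((x - 6)^2*(x - 2)) = 8*(4 - x)/(x^4 - 16*x^3 + 88*x^2 - 192*x + 144)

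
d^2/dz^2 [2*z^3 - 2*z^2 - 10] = 12*z - 4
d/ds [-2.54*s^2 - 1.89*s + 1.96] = -5.08*s - 1.89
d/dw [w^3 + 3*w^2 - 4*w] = 3*w^2 + 6*w - 4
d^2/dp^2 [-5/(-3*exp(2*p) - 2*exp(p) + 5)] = 10*(4*(3*exp(p) + 1)^2*exp(p) - (6*exp(p) + 1)*(3*exp(2*p) + 2*exp(p) - 5))*exp(p)/(3*exp(2*p) + 2*exp(p) - 5)^3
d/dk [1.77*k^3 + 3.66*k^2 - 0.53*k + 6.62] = 5.31*k^2 + 7.32*k - 0.53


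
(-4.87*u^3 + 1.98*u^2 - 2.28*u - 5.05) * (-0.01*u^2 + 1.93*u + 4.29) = 0.0487*u^5 - 9.4189*u^4 - 17.0481*u^3 + 4.1443*u^2 - 19.5277*u - 21.6645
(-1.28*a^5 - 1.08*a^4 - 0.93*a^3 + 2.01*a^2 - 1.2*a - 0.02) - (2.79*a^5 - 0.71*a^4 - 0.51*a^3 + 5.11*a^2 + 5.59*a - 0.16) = -4.07*a^5 - 0.37*a^4 - 0.42*a^3 - 3.1*a^2 - 6.79*a + 0.14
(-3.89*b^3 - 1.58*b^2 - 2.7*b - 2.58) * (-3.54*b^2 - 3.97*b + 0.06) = 13.7706*b^5 + 21.0365*b^4 + 15.5972*b^3 + 19.7574*b^2 + 10.0806*b - 0.1548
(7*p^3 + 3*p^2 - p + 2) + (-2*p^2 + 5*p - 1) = 7*p^3 + p^2 + 4*p + 1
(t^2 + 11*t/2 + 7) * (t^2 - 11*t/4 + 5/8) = t^4 + 11*t^3/4 - 15*t^2/2 - 253*t/16 + 35/8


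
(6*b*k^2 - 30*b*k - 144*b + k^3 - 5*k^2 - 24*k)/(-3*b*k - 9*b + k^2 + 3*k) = (-6*b*k + 48*b - k^2 + 8*k)/(3*b - k)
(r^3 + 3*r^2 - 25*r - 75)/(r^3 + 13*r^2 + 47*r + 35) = (r^2 - 2*r - 15)/(r^2 + 8*r + 7)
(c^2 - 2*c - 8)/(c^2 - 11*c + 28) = (c + 2)/(c - 7)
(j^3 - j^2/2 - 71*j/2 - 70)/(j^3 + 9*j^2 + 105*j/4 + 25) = 2*(j - 7)/(2*j + 5)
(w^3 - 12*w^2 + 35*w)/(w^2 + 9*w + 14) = w*(w^2 - 12*w + 35)/(w^2 + 9*w + 14)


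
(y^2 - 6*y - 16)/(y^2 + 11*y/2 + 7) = 2*(y - 8)/(2*y + 7)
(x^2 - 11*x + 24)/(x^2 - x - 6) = (x - 8)/(x + 2)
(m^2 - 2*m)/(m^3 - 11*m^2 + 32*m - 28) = m/(m^2 - 9*m + 14)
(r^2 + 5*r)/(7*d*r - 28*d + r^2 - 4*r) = r*(r + 5)/(7*d*r - 28*d + r^2 - 4*r)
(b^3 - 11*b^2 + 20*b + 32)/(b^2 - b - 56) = (b^2 - 3*b - 4)/(b + 7)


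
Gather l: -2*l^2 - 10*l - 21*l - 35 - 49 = -2*l^2 - 31*l - 84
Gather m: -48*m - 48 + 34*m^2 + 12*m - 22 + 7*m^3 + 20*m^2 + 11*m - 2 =7*m^3 + 54*m^2 - 25*m - 72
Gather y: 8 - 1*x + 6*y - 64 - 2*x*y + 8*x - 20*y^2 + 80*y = 7*x - 20*y^2 + y*(86 - 2*x) - 56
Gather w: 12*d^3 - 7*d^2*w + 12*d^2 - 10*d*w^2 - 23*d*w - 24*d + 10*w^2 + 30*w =12*d^3 + 12*d^2 - 24*d + w^2*(10 - 10*d) + w*(-7*d^2 - 23*d + 30)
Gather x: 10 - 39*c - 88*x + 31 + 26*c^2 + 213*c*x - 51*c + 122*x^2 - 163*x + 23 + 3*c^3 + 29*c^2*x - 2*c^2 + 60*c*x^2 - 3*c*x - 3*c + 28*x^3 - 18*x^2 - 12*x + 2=3*c^3 + 24*c^2 - 93*c + 28*x^3 + x^2*(60*c + 104) + x*(29*c^2 + 210*c - 263) + 66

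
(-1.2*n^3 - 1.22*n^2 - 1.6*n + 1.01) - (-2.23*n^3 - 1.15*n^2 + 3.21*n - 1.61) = 1.03*n^3 - 0.0700000000000001*n^2 - 4.81*n + 2.62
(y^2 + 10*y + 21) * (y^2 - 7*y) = y^4 + 3*y^3 - 49*y^2 - 147*y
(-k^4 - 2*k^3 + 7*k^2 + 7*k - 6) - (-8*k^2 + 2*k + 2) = -k^4 - 2*k^3 + 15*k^2 + 5*k - 8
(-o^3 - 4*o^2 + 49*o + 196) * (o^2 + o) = -o^5 - 5*o^4 + 45*o^3 + 245*o^2 + 196*o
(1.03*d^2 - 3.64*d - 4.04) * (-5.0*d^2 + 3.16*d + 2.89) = -5.15*d^4 + 21.4548*d^3 + 11.6743*d^2 - 23.286*d - 11.6756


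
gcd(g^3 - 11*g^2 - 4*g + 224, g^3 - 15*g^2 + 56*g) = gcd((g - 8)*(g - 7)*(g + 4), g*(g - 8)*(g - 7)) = g^2 - 15*g + 56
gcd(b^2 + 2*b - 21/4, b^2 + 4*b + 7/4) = b + 7/2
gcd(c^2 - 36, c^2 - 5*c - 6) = c - 6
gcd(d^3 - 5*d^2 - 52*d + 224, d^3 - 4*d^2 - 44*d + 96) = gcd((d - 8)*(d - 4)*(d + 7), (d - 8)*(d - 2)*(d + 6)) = d - 8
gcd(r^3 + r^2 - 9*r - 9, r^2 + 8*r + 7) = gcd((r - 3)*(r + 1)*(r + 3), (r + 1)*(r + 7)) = r + 1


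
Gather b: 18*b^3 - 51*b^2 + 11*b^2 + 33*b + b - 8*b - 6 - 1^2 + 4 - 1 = 18*b^3 - 40*b^2 + 26*b - 4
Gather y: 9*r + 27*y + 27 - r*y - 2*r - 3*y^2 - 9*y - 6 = 7*r - 3*y^2 + y*(18 - r) + 21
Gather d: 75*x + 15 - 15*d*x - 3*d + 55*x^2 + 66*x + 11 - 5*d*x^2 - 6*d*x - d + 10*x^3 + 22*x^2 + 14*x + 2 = d*(-5*x^2 - 21*x - 4) + 10*x^3 + 77*x^2 + 155*x + 28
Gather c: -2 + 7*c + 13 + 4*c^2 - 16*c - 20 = 4*c^2 - 9*c - 9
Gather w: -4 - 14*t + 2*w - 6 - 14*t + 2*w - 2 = -28*t + 4*w - 12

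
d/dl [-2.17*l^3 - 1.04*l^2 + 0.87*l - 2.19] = -6.51*l^2 - 2.08*l + 0.87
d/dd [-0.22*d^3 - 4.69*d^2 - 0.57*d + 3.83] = -0.66*d^2 - 9.38*d - 0.57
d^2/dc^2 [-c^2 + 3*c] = -2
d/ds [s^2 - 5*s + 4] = 2*s - 5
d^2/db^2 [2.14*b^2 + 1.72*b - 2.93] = 4.28000000000000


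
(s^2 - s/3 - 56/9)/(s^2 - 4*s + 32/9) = (3*s + 7)/(3*s - 4)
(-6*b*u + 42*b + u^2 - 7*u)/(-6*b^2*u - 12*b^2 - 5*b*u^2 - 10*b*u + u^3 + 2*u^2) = (u - 7)/(b*u + 2*b + u^2 + 2*u)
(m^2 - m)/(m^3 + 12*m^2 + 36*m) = (m - 1)/(m^2 + 12*m + 36)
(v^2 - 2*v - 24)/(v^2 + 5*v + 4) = (v - 6)/(v + 1)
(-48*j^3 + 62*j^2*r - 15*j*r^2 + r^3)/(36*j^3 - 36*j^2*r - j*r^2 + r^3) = (-8*j + r)/(6*j + r)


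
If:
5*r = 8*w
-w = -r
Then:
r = 0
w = 0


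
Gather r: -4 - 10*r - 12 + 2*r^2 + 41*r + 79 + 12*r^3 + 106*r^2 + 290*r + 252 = 12*r^3 + 108*r^2 + 321*r + 315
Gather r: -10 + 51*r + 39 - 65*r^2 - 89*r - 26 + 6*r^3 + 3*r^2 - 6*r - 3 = 6*r^3 - 62*r^2 - 44*r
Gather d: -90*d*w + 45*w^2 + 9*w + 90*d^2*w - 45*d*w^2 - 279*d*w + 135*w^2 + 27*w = 90*d^2*w + d*(-45*w^2 - 369*w) + 180*w^2 + 36*w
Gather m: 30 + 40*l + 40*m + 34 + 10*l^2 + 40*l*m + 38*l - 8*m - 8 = 10*l^2 + 78*l + m*(40*l + 32) + 56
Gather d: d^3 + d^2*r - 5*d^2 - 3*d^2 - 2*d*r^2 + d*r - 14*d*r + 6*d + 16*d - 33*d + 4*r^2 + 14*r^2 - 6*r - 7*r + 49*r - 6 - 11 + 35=d^3 + d^2*(r - 8) + d*(-2*r^2 - 13*r - 11) + 18*r^2 + 36*r + 18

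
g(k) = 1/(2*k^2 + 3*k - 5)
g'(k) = (-4*k - 3)/(2*k^2 + 3*k - 5)^2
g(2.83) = 0.05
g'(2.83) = -0.04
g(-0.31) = -0.17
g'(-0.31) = -0.05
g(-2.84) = 0.38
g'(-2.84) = 1.23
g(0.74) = -0.59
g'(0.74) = -2.10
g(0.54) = -0.36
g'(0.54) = -0.66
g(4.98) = 0.02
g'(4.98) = -0.01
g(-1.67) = -0.23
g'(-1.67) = 0.19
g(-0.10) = -0.19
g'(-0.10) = -0.09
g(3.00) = 0.05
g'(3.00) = -0.03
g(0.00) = -0.20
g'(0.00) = -0.12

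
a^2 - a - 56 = (a - 8)*(a + 7)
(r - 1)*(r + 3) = r^2 + 2*r - 3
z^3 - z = z*(z - 1)*(z + 1)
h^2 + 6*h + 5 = (h + 1)*(h + 5)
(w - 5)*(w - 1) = w^2 - 6*w + 5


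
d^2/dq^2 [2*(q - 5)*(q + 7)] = 4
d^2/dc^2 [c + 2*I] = 0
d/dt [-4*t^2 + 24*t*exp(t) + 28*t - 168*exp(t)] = 24*t*exp(t) - 8*t - 144*exp(t) + 28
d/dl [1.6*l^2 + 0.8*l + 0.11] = 3.2*l + 0.8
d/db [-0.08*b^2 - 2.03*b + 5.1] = -0.16*b - 2.03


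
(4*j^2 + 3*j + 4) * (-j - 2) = -4*j^3 - 11*j^2 - 10*j - 8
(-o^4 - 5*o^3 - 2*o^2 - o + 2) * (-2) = 2*o^4 + 10*o^3 + 4*o^2 + 2*o - 4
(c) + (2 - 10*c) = 2 - 9*c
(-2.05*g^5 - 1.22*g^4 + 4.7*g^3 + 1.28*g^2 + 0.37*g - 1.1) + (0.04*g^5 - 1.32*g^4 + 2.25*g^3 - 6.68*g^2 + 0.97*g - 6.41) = -2.01*g^5 - 2.54*g^4 + 6.95*g^3 - 5.4*g^2 + 1.34*g - 7.51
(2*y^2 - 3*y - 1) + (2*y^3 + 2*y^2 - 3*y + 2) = 2*y^3 + 4*y^2 - 6*y + 1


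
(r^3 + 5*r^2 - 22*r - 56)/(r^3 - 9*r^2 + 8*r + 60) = (r^2 + 3*r - 28)/(r^2 - 11*r + 30)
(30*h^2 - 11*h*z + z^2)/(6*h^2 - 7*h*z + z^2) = (-5*h + z)/(-h + z)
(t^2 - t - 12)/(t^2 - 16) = (t + 3)/(t + 4)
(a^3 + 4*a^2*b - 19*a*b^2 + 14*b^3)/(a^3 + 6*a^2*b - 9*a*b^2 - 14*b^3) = (a - b)/(a + b)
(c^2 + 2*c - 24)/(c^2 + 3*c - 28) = (c + 6)/(c + 7)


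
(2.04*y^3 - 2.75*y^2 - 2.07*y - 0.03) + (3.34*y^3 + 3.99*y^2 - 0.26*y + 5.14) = 5.38*y^3 + 1.24*y^2 - 2.33*y + 5.11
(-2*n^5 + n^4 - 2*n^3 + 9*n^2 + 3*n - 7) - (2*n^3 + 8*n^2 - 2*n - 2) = -2*n^5 + n^4 - 4*n^3 + n^2 + 5*n - 5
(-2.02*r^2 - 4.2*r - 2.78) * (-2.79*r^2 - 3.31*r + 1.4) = 5.6358*r^4 + 18.4042*r^3 + 18.8302*r^2 + 3.3218*r - 3.892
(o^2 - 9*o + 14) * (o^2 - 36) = o^4 - 9*o^3 - 22*o^2 + 324*o - 504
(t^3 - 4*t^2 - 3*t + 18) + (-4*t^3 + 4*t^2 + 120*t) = -3*t^3 + 117*t + 18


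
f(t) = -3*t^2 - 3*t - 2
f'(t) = -6*t - 3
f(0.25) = -2.94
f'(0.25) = -4.50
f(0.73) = -5.79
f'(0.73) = -7.38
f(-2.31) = -11.08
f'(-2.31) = 10.86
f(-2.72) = -16.04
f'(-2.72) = 13.32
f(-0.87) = -1.66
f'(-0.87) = 2.22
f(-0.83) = -1.58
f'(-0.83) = 1.98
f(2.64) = -30.83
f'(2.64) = -18.84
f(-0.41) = -1.27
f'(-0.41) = -0.54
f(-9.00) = -218.00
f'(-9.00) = 51.00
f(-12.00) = -398.00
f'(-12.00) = 69.00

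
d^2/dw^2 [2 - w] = 0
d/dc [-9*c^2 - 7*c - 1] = -18*c - 7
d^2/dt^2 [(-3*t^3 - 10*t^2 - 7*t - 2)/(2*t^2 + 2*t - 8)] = 6*(-2*t^3 - 15*t^2 - 39*t - 33)/(t^6 + 3*t^5 - 9*t^4 - 23*t^3 + 36*t^2 + 48*t - 64)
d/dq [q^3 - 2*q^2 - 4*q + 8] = 3*q^2 - 4*q - 4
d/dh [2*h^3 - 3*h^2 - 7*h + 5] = 6*h^2 - 6*h - 7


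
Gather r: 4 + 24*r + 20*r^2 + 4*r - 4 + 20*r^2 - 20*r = 40*r^2 + 8*r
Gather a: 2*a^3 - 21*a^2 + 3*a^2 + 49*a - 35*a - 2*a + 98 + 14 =2*a^3 - 18*a^2 + 12*a + 112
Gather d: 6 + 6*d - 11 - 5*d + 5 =d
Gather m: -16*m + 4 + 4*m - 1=3 - 12*m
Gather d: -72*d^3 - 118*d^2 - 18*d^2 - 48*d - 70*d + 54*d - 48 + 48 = -72*d^3 - 136*d^2 - 64*d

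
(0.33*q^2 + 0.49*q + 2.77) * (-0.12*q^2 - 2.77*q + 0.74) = -0.0396*q^4 - 0.9729*q^3 - 1.4455*q^2 - 7.3103*q + 2.0498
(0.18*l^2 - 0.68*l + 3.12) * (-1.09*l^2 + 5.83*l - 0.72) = -0.1962*l^4 + 1.7906*l^3 - 7.4948*l^2 + 18.6792*l - 2.2464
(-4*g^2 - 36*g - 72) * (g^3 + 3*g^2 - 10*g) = -4*g^5 - 48*g^4 - 140*g^3 + 144*g^2 + 720*g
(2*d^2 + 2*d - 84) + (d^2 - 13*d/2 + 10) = 3*d^2 - 9*d/2 - 74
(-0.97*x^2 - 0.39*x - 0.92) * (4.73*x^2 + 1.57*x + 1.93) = -4.5881*x^4 - 3.3676*x^3 - 6.836*x^2 - 2.1971*x - 1.7756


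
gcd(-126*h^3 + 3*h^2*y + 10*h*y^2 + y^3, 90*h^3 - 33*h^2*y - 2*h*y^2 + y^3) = -18*h^2 + 3*h*y + y^2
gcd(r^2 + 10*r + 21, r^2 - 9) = r + 3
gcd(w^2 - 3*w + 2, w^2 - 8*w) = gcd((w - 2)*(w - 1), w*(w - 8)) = 1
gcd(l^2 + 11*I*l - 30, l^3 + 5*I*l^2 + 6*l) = l + 6*I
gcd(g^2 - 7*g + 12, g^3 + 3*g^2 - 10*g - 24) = g - 3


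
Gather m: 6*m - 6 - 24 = 6*m - 30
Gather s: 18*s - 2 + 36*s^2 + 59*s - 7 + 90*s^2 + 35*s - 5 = 126*s^2 + 112*s - 14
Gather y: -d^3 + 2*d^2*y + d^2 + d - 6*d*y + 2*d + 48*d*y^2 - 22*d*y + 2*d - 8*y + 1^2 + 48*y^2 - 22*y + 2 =-d^3 + d^2 + 5*d + y^2*(48*d + 48) + y*(2*d^2 - 28*d - 30) + 3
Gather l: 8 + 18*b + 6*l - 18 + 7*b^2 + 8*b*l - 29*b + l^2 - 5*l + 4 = 7*b^2 - 11*b + l^2 + l*(8*b + 1) - 6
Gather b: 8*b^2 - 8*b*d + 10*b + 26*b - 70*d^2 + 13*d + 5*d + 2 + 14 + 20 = 8*b^2 + b*(36 - 8*d) - 70*d^2 + 18*d + 36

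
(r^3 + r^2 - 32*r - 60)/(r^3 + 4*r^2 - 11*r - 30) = (r - 6)/(r - 3)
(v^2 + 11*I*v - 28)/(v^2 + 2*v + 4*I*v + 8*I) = (v + 7*I)/(v + 2)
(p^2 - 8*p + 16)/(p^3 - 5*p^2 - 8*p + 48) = 1/(p + 3)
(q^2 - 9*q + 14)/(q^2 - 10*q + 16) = (q - 7)/(q - 8)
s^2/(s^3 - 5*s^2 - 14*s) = s/(s^2 - 5*s - 14)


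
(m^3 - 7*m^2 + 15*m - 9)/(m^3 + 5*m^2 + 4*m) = (m^3 - 7*m^2 + 15*m - 9)/(m*(m^2 + 5*m + 4))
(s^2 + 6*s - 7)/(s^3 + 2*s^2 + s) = (s^2 + 6*s - 7)/(s*(s^2 + 2*s + 1))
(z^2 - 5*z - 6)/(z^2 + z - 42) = (z + 1)/(z + 7)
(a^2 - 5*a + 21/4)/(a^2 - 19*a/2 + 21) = (a - 3/2)/(a - 6)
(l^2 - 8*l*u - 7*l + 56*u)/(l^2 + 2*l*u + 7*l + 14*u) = (l^2 - 8*l*u - 7*l + 56*u)/(l^2 + 2*l*u + 7*l + 14*u)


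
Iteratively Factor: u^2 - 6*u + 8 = (u - 4)*(u - 2)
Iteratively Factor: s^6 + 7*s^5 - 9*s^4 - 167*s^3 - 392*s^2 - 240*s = (s - 5)*(s^5 + 12*s^4 + 51*s^3 + 88*s^2 + 48*s) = (s - 5)*(s + 4)*(s^4 + 8*s^3 + 19*s^2 + 12*s) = (s - 5)*(s + 4)^2*(s^3 + 4*s^2 + 3*s) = (s - 5)*(s + 1)*(s + 4)^2*(s^2 + 3*s) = s*(s - 5)*(s + 1)*(s + 4)^2*(s + 3)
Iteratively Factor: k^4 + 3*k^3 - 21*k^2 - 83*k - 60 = (k + 3)*(k^3 - 21*k - 20) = (k + 3)*(k + 4)*(k^2 - 4*k - 5) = (k + 1)*(k + 3)*(k + 4)*(k - 5)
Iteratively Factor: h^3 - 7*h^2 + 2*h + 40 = (h + 2)*(h^2 - 9*h + 20) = (h - 5)*(h + 2)*(h - 4)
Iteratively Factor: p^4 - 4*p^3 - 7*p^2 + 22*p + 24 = (p - 4)*(p^3 - 7*p - 6) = (p - 4)*(p - 3)*(p^2 + 3*p + 2) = (p - 4)*(p - 3)*(p + 2)*(p + 1)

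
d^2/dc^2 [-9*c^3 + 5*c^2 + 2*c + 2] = 10 - 54*c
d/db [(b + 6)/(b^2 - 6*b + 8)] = (b^2 - 6*b - 2*(b - 3)*(b + 6) + 8)/(b^2 - 6*b + 8)^2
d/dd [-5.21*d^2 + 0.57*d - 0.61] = 0.57 - 10.42*d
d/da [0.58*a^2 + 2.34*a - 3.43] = 1.16*a + 2.34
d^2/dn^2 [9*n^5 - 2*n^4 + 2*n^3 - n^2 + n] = 180*n^3 - 24*n^2 + 12*n - 2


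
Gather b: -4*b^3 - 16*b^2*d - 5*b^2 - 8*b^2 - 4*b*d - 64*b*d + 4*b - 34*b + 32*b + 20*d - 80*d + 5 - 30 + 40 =-4*b^3 + b^2*(-16*d - 13) + b*(2 - 68*d) - 60*d + 15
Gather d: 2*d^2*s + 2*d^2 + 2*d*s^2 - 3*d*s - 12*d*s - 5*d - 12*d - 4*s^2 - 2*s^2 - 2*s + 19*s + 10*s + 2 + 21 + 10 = d^2*(2*s + 2) + d*(2*s^2 - 15*s - 17) - 6*s^2 + 27*s + 33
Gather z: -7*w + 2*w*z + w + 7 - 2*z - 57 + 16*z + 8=-6*w + z*(2*w + 14) - 42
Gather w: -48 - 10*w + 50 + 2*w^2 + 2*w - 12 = 2*w^2 - 8*w - 10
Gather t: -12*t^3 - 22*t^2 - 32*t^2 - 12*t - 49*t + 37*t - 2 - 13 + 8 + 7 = -12*t^3 - 54*t^2 - 24*t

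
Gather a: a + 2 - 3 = a - 1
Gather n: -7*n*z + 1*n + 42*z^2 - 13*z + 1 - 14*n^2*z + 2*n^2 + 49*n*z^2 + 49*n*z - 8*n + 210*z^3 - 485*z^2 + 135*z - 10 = n^2*(2 - 14*z) + n*(49*z^2 + 42*z - 7) + 210*z^3 - 443*z^2 + 122*z - 9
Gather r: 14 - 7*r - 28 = -7*r - 14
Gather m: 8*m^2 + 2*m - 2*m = 8*m^2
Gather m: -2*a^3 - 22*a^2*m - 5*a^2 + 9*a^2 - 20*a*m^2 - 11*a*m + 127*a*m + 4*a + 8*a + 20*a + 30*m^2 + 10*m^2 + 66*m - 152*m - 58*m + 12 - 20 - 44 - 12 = -2*a^3 + 4*a^2 + 32*a + m^2*(40 - 20*a) + m*(-22*a^2 + 116*a - 144) - 64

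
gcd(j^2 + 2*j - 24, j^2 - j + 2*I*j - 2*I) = 1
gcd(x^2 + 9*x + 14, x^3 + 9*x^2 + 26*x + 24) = x + 2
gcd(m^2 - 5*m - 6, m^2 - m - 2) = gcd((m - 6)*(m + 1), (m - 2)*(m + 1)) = m + 1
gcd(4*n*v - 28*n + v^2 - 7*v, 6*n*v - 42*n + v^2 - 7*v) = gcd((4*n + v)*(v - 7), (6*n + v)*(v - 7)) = v - 7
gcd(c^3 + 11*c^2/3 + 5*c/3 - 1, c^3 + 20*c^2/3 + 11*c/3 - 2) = c^2 + 2*c/3 - 1/3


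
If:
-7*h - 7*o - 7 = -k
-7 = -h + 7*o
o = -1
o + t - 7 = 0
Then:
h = 0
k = 0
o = -1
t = 8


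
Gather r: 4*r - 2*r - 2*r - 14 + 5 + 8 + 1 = 0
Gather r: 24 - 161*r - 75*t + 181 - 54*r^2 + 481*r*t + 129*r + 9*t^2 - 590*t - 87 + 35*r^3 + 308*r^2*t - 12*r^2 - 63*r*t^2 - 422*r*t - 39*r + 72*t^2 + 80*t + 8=35*r^3 + r^2*(308*t - 66) + r*(-63*t^2 + 59*t - 71) + 81*t^2 - 585*t + 126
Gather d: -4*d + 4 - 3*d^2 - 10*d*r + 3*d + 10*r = -3*d^2 + d*(-10*r - 1) + 10*r + 4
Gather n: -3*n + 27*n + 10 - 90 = 24*n - 80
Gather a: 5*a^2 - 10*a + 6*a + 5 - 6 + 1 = 5*a^2 - 4*a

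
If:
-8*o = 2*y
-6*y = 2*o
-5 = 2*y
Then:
No Solution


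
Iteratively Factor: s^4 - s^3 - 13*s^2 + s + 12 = (s - 1)*(s^3 - 13*s - 12) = (s - 1)*(s + 1)*(s^2 - s - 12) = (s - 4)*(s - 1)*(s + 1)*(s + 3)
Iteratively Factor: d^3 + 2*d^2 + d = (d)*(d^2 + 2*d + 1) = d*(d + 1)*(d + 1)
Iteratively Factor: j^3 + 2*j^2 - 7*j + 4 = (j - 1)*(j^2 + 3*j - 4) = (j - 1)^2*(j + 4)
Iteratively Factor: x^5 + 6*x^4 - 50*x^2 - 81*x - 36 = (x - 3)*(x^4 + 9*x^3 + 27*x^2 + 31*x + 12) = (x - 3)*(x + 3)*(x^3 + 6*x^2 + 9*x + 4) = (x - 3)*(x + 1)*(x + 3)*(x^2 + 5*x + 4) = (x - 3)*(x + 1)*(x + 3)*(x + 4)*(x + 1)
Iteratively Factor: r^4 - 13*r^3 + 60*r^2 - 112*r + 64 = (r - 4)*(r^3 - 9*r^2 + 24*r - 16) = (r - 4)*(r - 1)*(r^2 - 8*r + 16) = (r - 4)^2*(r - 1)*(r - 4)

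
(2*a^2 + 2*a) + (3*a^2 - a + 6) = 5*a^2 + a + 6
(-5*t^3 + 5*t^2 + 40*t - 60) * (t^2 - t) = -5*t^5 + 10*t^4 + 35*t^3 - 100*t^2 + 60*t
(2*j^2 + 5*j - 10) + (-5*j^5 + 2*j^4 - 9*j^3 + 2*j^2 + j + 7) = -5*j^5 + 2*j^4 - 9*j^3 + 4*j^2 + 6*j - 3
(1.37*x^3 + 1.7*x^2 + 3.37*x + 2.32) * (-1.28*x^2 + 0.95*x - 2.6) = -1.7536*x^5 - 0.8745*x^4 - 6.2606*x^3 - 4.1881*x^2 - 6.558*x - 6.032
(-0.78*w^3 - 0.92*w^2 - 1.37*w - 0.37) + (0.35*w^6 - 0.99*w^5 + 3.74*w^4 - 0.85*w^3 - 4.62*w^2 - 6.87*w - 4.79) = 0.35*w^6 - 0.99*w^5 + 3.74*w^4 - 1.63*w^3 - 5.54*w^2 - 8.24*w - 5.16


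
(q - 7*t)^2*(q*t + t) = q^3*t - 14*q^2*t^2 + q^2*t + 49*q*t^3 - 14*q*t^2 + 49*t^3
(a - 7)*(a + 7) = a^2 - 49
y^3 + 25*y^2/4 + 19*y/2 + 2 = (y + 1/4)*(y + 2)*(y + 4)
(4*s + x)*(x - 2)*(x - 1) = 4*s*x^2 - 12*s*x + 8*s + x^3 - 3*x^2 + 2*x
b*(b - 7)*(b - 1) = b^3 - 8*b^2 + 7*b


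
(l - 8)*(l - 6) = l^2 - 14*l + 48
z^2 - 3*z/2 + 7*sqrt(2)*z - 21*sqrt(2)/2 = (z - 3/2)*(z + 7*sqrt(2))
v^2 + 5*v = v*(v + 5)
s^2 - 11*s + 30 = (s - 6)*(s - 5)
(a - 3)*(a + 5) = a^2 + 2*a - 15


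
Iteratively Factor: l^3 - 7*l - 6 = (l + 1)*(l^2 - l - 6) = (l + 1)*(l + 2)*(l - 3)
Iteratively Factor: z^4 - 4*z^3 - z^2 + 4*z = (z - 4)*(z^3 - z) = (z - 4)*(z - 1)*(z^2 + z) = z*(z - 4)*(z - 1)*(z + 1)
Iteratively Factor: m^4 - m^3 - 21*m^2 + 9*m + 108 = (m + 3)*(m^3 - 4*m^2 - 9*m + 36) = (m - 3)*(m + 3)*(m^2 - m - 12) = (m - 3)*(m + 3)^2*(m - 4)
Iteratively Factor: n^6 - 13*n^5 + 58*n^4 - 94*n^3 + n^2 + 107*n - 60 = (n + 1)*(n^5 - 14*n^4 + 72*n^3 - 166*n^2 + 167*n - 60) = (n - 1)*(n + 1)*(n^4 - 13*n^3 + 59*n^2 - 107*n + 60) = (n - 3)*(n - 1)*(n + 1)*(n^3 - 10*n^2 + 29*n - 20) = (n - 5)*(n - 3)*(n - 1)*(n + 1)*(n^2 - 5*n + 4) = (n - 5)*(n - 3)*(n - 1)^2*(n + 1)*(n - 4)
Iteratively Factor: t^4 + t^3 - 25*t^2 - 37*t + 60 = (t + 3)*(t^3 - 2*t^2 - 19*t + 20) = (t - 1)*(t + 3)*(t^2 - t - 20) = (t - 1)*(t + 3)*(t + 4)*(t - 5)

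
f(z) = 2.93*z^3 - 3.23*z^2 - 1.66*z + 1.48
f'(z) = 8.79*z^2 - 6.46*z - 1.66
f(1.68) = 3.47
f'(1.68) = 12.30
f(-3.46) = -152.81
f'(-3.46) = 125.92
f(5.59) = 403.07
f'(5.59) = 236.90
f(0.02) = 1.45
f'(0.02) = -1.79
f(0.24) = 0.94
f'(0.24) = -2.70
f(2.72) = 32.03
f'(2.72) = 45.80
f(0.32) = 0.71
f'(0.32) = -2.83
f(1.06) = -0.42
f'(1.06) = 1.37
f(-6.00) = -737.72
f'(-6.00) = 353.54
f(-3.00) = -101.72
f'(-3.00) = 96.83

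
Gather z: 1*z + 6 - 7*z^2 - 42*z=-7*z^2 - 41*z + 6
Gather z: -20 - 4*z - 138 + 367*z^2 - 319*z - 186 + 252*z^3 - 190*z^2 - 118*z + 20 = 252*z^3 + 177*z^2 - 441*z - 324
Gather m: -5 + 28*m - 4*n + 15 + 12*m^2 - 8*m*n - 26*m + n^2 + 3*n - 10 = 12*m^2 + m*(2 - 8*n) + n^2 - n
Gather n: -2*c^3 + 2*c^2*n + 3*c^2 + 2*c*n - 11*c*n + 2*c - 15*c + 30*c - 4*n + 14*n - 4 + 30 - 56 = -2*c^3 + 3*c^2 + 17*c + n*(2*c^2 - 9*c + 10) - 30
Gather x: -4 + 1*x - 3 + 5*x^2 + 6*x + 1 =5*x^2 + 7*x - 6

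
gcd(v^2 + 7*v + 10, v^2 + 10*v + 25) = v + 5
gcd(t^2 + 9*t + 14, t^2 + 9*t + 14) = t^2 + 9*t + 14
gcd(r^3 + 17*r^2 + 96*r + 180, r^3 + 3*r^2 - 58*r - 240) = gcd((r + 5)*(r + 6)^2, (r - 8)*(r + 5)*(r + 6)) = r^2 + 11*r + 30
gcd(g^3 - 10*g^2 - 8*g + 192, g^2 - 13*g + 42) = g - 6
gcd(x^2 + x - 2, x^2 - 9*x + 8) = x - 1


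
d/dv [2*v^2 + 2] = 4*v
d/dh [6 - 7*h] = -7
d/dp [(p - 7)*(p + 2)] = 2*p - 5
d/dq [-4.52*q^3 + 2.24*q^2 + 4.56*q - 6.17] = -13.56*q^2 + 4.48*q + 4.56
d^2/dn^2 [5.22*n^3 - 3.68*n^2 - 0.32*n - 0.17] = 31.32*n - 7.36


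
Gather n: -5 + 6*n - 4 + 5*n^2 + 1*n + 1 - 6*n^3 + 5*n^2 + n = -6*n^3 + 10*n^2 + 8*n - 8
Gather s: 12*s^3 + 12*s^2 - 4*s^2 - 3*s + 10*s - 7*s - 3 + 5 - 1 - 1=12*s^3 + 8*s^2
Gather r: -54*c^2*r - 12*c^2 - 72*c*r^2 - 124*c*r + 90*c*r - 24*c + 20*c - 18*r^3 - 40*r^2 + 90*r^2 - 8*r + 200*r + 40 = -12*c^2 - 4*c - 18*r^3 + r^2*(50 - 72*c) + r*(-54*c^2 - 34*c + 192) + 40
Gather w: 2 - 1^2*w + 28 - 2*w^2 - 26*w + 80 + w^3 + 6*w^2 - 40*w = w^3 + 4*w^2 - 67*w + 110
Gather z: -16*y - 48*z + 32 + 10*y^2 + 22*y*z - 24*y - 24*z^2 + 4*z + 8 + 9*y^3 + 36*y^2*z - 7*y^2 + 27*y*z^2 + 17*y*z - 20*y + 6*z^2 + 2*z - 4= 9*y^3 + 3*y^2 - 60*y + z^2*(27*y - 18) + z*(36*y^2 + 39*y - 42) + 36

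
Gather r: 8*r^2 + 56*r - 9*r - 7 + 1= 8*r^2 + 47*r - 6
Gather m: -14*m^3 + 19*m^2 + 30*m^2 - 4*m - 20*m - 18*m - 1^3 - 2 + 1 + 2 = -14*m^3 + 49*m^2 - 42*m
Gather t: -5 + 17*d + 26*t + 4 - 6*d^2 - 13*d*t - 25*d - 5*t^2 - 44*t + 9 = -6*d^2 - 8*d - 5*t^2 + t*(-13*d - 18) + 8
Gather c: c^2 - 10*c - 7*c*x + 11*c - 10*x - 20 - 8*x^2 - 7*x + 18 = c^2 + c*(1 - 7*x) - 8*x^2 - 17*x - 2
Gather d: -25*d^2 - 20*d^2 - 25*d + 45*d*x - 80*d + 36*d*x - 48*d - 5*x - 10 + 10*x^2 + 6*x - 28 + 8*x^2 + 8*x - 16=-45*d^2 + d*(81*x - 153) + 18*x^2 + 9*x - 54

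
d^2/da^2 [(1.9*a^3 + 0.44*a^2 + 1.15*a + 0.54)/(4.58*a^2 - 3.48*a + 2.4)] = (2.8421709430404e-14*a^4 + 66.5214320000001*a^3 - 56.268144*a^2 - 61.821216*a + 25.486272)/(96.071912*a^6 - 218.993616*a^5 + 317.426976*a^4 - 271.657152*a^3 + 166.33728*a^2 - 60.1344*a + 13.824)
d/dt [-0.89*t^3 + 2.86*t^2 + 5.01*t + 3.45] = -2.67*t^2 + 5.72*t + 5.01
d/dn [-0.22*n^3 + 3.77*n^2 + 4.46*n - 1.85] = -0.66*n^2 + 7.54*n + 4.46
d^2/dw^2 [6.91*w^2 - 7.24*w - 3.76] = 13.8200000000000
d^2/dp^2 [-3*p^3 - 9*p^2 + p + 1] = -18*p - 18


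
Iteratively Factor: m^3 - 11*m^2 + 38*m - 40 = (m - 4)*(m^2 - 7*m + 10) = (m - 5)*(m - 4)*(m - 2)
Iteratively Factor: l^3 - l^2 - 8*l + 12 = (l - 2)*(l^2 + l - 6) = (l - 2)^2*(l + 3)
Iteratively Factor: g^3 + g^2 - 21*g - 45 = (g + 3)*(g^2 - 2*g - 15) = (g - 5)*(g + 3)*(g + 3)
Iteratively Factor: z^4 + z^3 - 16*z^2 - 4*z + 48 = (z - 2)*(z^3 + 3*z^2 - 10*z - 24) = (z - 3)*(z - 2)*(z^2 + 6*z + 8) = (z - 3)*(z - 2)*(z + 4)*(z + 2)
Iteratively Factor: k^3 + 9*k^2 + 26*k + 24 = (k + 3)*(k^2 + 6*k + 8) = (k + 2)*(k + 3)*(k + 4)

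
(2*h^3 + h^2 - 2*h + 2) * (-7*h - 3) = -14*h^4 - 13*h^3 + 11*h^2 - 8*h - 6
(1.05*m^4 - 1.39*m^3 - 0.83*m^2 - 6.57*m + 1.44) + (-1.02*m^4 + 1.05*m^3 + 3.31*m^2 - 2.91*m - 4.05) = 0.03*m^4 - 0.34*m^3 + 2.48*m^2 - 9.48*m - 2.61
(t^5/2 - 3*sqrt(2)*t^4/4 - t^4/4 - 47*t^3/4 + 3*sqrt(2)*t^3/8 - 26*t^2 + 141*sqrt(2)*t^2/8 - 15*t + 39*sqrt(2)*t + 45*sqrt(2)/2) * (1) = t^5/2 - 3*sqrt(2)*t^4/4 - t^4/4 - 47*t^3/4 + 3*sqrt(2)*t^3/8 - 26*t^2 + 141*sqrt(2)*t^2/8 - 15*t + 39*sqrt(2)*t + 45*sqrt(2)/2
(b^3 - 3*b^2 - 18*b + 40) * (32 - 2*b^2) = -2*b^5 + 6*b^4 + 68*b^3 - 176*b^2 - 576*b + 1280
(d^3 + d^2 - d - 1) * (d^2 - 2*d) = d^5 - d^4 - 3*d^3 + d^2 + 2*d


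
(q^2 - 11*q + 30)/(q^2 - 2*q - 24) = (q - 5)/(q + 4)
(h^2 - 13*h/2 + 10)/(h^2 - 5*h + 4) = (h - 5/2)/(h - 1)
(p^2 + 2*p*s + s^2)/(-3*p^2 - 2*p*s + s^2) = (-p - s)/(3*p - s)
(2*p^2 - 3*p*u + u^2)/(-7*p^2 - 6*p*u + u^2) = (-2*p^2 + 3*p*u - u^2)/(7*p^2 + 6*p*u - u^2)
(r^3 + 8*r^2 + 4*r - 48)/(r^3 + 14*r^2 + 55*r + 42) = (r^2 + 2*r - 8)/(r^2 + 8*r + 7)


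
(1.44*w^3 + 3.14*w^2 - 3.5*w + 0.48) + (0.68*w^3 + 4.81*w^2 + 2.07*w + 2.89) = 2.12*w^3 + 7.95*w^2 - 1.43*w + 3.37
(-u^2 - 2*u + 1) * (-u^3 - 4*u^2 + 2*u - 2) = u^5 + 6*u^4 + 5*u^3 - 6*u^2 + 6*u - 2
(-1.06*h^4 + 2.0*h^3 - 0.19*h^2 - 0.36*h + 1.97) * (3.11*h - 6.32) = -3.2966*h^5 + 12.9192*h^4 - 13.2309*h^3 + 0.0812000000000002*h^2 + 8.4019*h - 12.4504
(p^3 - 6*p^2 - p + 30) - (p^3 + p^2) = -7*p^2 - p + 30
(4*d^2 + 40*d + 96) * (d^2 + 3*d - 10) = 4*d^4 + 52*d^3 + 176*d^2 - 112*d - 960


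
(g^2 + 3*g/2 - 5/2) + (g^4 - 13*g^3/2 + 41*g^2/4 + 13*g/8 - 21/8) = g^4 - 13*g^3/2 + 45*g^2/4 + 25*g/8 - 41/8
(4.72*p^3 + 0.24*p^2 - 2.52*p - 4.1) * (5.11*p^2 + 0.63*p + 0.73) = 24.1192*p^5 + 4.2*p^4 - 9.2804*p^3 - 22.3634*p^2 - 4.4226*p - 2.993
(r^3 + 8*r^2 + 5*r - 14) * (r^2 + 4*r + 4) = r^5 + 12*r^4 + 41*r^3 + 38*r^2 - 36*r - 56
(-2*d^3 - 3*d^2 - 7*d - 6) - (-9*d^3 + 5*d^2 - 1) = 7*d^3 - 8*d^2 - 7*d - 5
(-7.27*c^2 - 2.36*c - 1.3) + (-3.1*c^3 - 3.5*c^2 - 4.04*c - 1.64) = -3.1*c^3 - 10.77*c^2 - 6.4*c - 2.94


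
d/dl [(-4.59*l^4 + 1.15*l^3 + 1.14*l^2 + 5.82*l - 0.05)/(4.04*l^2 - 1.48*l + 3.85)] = (-37.0872*l^5 + 25.0256*l^4 - 74.09*l^3 - 11.9175*l^2 + 9.182*l + 22.333)/(16.3216*l^4 - 11.9584*l^3 + 33.2984*l^2 - 11.396*l + 14.8225)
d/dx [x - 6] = 1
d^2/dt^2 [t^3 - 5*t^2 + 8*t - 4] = 6*t - 10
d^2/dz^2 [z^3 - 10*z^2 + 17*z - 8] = 6*z - 20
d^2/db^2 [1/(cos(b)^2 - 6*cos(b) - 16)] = (8*sin(b)^4 - 204*sin(b)^2 - 147*cos(b) - 9*cos(3*b) - 12)/(2*(sin(b)^2 + 6*cos(b) + 15)^3)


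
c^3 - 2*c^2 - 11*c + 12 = (c - 4)*(c - 1)*(c + 3)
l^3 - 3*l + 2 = (l - 1)^2*(l + 2)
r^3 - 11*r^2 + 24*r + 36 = (r - 6)^2*(r + 1)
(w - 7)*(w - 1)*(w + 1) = w^3 - 7*w^2 - w + 7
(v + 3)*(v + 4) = v^2 + 7*v + 12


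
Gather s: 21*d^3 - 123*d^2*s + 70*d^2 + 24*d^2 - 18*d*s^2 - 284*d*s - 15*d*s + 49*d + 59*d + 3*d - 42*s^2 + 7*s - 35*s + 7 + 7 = 21*d^3 + 94*d^2 + 111*d + s^2*(-18*d - 42) + s*(-123*d^2 - 299*d - 28) + 14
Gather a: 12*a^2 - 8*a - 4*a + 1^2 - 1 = 12*a^2 - 12*a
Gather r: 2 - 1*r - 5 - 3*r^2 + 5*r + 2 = -3*r^2 + 4*r - 1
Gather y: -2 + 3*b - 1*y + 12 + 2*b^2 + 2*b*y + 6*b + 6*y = 2*b^2 + 9*b + y*(2*b + 5) + 10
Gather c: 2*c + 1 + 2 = 2*c + 3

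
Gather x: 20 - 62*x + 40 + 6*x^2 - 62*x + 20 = 6*x^2 - 124*x + 80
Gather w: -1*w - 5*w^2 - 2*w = -5*w^2 - 3*w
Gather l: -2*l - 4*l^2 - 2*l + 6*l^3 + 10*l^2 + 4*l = 6*l^3 + 6*l^2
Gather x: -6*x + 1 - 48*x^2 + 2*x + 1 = -48*x^2 - 4*x + 2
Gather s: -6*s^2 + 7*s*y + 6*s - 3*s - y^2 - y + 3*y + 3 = -6*s^2 + s*(7*y + 3) - y^2 + 2*y + 3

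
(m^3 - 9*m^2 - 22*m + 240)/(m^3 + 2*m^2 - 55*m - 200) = (m - 6)/(m + 5)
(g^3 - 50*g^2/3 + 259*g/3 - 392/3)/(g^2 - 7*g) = g - 29/3 + 56/(3*g)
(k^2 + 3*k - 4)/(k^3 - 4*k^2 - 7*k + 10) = (k + 4)/(k^2 - 3*k - 10)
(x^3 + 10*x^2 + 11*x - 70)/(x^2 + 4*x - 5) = (x^2 + 5*x - 14)/(x - 1)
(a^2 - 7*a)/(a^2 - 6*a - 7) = a/(a + 1)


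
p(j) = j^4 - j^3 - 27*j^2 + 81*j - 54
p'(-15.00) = -13284.00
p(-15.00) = 46656.00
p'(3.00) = 0.00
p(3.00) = 0.00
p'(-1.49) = 141.57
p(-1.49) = -226.40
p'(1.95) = -6.05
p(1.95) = 8.33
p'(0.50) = 53.75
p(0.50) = -20.31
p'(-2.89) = 115.45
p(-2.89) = -419.70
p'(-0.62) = 112.37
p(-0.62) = -114.21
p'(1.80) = -2.59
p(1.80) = 8.99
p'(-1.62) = 143.60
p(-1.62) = -244.94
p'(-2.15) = 143.48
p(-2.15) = -321.65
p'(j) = 4*j^3 - 3*j^2 - 54*j + 81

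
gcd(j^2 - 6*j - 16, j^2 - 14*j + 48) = j - 8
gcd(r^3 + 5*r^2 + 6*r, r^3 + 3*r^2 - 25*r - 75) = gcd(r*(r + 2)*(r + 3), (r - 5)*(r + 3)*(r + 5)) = r + 3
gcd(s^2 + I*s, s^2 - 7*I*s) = s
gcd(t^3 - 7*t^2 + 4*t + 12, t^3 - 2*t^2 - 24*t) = t - 6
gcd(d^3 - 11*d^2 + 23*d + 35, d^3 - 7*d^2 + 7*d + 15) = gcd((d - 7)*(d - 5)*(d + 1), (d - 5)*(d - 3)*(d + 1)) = d^2 - 4*d - 5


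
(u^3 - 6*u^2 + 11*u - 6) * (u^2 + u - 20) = u^5 - 5*u^4 - 15*u^3 + 125*u^2 - 226*u + 120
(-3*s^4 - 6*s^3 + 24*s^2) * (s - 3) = -3*s^5 + 3*s^4 + 42*s^3 - 72*s^2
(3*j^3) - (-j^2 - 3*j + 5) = 3*j^3 + j^2 + 3*j - 5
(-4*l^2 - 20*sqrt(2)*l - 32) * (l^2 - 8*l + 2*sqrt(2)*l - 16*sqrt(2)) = -4*l^4 - 28*sqrt(2)*l^3 + 32*l^3 - 112*l^2 + 224*sqrt(2)*l^2 - 64*sqrt(2)*l + 896*l + 512*sqrt(2)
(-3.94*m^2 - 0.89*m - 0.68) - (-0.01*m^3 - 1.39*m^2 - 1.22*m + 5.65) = 0.01*m^3 - 2.55*m^2 + 0.33*m - 6.33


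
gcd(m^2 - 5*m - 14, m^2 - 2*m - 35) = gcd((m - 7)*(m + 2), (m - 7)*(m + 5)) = m - 7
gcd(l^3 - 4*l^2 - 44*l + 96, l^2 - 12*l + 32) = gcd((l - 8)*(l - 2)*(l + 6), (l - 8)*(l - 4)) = l - 8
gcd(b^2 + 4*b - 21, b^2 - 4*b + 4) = 1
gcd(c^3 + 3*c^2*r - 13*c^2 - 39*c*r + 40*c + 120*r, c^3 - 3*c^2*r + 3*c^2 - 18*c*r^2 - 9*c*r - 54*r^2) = c + 3*r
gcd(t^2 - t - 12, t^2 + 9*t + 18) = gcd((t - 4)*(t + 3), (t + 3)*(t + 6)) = t + 3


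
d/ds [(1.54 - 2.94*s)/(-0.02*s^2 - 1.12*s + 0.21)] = (-0.0588*s^2 + 0.0615999999999999*s + 1.1074)/(0.0004*s^4 + 0.0448*s^3 + 1.246*s^2 - 0.4704*s + 0.0441)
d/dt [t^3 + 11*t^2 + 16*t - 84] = 3*t^2 + 22*t + 16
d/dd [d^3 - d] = 3*d^2 - 1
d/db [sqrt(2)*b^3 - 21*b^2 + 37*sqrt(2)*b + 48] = 3*sqrt(2)*b^2 - 42*b + 37*sqrt(2)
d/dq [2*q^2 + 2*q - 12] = 4*q + 2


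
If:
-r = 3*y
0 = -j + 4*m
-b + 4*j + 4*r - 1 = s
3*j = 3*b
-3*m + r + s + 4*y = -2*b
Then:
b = 44*y/17 + 4/17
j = 44*y/17 + 4/17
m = 11*y/17 + 1/17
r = -3*y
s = -72*y/17 - 5/17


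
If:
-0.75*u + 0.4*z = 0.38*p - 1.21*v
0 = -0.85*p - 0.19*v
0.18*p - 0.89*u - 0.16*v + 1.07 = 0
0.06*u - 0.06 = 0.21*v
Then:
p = -0.01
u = 1.19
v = 0.05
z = 2.06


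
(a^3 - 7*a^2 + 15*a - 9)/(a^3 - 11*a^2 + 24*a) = (a^2 - 4*a + 3)/(a*(a - 8))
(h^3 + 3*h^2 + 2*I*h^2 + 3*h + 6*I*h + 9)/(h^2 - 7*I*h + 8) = (h^3 + h^2*(3 + 2*I) + h*(3 + 6*I) + 9)/(h^2 - 7*I*h + 8)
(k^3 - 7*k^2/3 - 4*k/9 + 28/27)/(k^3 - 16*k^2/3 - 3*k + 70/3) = (k^2 - 4/9)/(k^2 - 3*k - 10)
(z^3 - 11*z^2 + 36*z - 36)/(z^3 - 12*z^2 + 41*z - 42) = (z - 6)/(z - 7)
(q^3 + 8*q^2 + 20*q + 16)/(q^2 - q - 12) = (q^3 + 8*q^2 + 20*q + 16)/(q^2 - q - 12)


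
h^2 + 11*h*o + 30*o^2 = (h + 5*o)*(h + 6*o)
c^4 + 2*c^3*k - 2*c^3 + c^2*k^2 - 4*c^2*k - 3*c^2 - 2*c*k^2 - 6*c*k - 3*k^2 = (c - 3)*(c + 1)*(c + k)^2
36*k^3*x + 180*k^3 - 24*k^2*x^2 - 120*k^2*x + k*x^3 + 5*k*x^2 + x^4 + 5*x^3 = (-3*k + x)*(-2*k + x)*(6*k + x)*(x + 5)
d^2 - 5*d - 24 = (d - 8)*(d + 3)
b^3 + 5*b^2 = b^2*(b + 5)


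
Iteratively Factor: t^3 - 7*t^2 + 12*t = (t - 3)*(t^2 - 4*t) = t*(t - 3)*(t - 4)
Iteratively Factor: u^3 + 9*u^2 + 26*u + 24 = (u + 2)*(u^2 + 7*u + 12) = (u + 2)*(u + 3)*(u + 4)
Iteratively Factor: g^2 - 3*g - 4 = (g + 1)*(g - 4)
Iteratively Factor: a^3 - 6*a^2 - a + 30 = (a + 2)*(a^2 - 8*a + 15) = (a - 5)*(a + 2)*(a - 3)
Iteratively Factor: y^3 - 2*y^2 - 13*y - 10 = (y - 5)*(y^2 + 3*y + 2) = (y - 5)*(y + 2)*(y + 1)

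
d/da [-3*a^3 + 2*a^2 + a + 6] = -9*a^2 + 4*a + 1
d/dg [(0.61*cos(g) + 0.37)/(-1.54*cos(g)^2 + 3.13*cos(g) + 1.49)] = (-0.9394*cos(g)^2 - 1.1396*cos(g) + 0.2492)*sin(g)/(2.3716*cos(g)^4 - 9.6404*cos(g)^3 + 5.2077*cos(g)^2 + 9.3274*cos(g) + 2.2201)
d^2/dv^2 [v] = 0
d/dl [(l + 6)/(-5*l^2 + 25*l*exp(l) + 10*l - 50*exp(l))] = (-l^2 + 5*l*exp(l) + 2*l - (l + 6)*(5*l*exp(l) - 2*l - 5*exp(l) + 2) - 10*exp(l))/(5*(l^2 - 5*l*exp(l) - 2*l + 10*exp(l))^2)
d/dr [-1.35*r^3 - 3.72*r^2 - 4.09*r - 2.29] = -4.05*r^2 - 7.44*r - 4.09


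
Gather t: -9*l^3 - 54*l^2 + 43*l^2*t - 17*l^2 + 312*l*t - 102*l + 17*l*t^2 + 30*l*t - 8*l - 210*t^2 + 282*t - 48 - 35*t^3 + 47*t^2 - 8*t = -9*l^3 - 71*l^2 - 110*l - 35*t^3 + t^2*(17*l - 163) + t*(43*l^2 + 342*l + 274) - 48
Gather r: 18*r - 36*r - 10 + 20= 10 - 18*r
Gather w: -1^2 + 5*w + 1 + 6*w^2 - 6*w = 6*w^2 - w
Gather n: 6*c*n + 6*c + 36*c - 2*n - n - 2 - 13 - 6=42*c + n*(6*c - 3) - 21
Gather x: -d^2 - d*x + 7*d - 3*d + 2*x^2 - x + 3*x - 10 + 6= -d^2 + 4*d + 2*x^2 + x*(2 - d) - 4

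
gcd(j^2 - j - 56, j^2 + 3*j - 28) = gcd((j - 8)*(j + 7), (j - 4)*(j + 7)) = j + 7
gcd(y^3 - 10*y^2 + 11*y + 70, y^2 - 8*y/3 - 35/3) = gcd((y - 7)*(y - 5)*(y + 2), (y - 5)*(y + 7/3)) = y - 5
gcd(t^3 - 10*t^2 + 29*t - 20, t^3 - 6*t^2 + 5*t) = t^2 - 6*t + 5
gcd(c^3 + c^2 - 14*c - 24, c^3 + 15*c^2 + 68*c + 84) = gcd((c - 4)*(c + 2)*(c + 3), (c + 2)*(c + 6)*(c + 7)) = c + 2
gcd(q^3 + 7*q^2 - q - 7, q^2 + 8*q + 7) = q^2 + 8*q + 7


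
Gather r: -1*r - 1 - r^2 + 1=-r^2 - r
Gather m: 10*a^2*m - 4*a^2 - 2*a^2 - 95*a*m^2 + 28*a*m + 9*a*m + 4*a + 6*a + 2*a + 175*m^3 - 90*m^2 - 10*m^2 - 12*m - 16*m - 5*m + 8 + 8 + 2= -6*a^2 + 12*a + 175*m^3 + m^2*(-95*a - 100) + m*(10*a^2 + 37*a - 33) + 18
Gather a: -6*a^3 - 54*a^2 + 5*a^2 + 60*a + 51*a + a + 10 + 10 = -6*a^3 - 49*a^2 + 112*a + 20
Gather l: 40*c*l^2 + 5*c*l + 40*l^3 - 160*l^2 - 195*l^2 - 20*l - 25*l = 40*l^3 + l^2*(40*c - 355) + l*(5*c - 45)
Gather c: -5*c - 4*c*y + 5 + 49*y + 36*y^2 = c*(-4*y - 5) + 36*y^2 + 49*y + 5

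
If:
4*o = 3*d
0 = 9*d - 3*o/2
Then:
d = 0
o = 0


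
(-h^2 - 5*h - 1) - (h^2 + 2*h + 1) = -2*h^2 - 7*h - 2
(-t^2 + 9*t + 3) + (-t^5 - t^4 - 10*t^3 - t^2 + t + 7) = -t^5 - t^4 - 10*t^3 - 2*t^2 + 10*t + 10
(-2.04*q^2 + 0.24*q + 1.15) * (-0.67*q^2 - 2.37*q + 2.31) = 1.3668*q^4 + 4.674*q^3 - 6.0517*q^2 - 2.1711*q + 2.6565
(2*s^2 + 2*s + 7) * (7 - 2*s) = -4*s^3 + 10*s^2 + 49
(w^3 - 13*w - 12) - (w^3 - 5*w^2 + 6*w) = 5*w^2 - 19*w - 12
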